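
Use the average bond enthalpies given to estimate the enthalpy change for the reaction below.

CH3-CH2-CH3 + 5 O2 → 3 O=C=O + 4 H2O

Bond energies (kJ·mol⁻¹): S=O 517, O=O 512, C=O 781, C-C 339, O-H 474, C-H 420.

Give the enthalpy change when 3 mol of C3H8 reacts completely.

ΔH = −5640 kJ

Bonds broken (reactants):
  C-C: 2 × 339 = 678
  C-H: 8 × 420 = 3360
  O=O: 5 × 512 = 2560
  Σ(broken) = 6598 kJ
Bonds formed (products):
  C=O: 6 × 781 = 4686
  O-H: 8 × 474 = 3792
  Σ(formed) = 8478 kJ
ΔH = Σ(broken) − Σ(formed) = 6598 − 8478 = −1880 kJ
For 3× the reaction as written: 3 × (−1880) = −5640 kJ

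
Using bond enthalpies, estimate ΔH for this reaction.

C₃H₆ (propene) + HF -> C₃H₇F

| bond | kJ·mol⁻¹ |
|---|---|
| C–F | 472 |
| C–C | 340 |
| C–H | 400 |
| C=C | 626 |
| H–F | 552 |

ΔH ≈ −34 kJ

Bonds broken (reactants):
  C–C: 1 × 340 = 340
  C–H: 6 × 400 = 2400
  C=C: 1 × 626 = 626
  H–F: 1 × 552 = 552
  Σ(broken) = 3918 kJ
Bonds formed (products):
  C–C: 2 × 340 = 680
  C–F: 1 × 472 = 472
  C–H: 7 × 400 = 2800
  Σ(formed) = 3952 kJ
ΔH = Σ(broken) − Σ(formed) = 3918 − 3952 = −34 kJ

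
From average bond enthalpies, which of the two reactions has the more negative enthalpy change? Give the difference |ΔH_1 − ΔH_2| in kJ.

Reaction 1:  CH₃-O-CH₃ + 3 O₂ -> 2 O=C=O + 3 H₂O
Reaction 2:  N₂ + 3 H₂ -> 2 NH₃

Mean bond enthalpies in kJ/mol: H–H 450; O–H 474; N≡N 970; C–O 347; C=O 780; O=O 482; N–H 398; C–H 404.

Reaction 1:
  Bonds broken (reactants):
    C–H: 6 × 404 = 2424
    C–O: 2 × 347 = 694
    O=O: 3 × 482 = 1446
    Σ(broken) = 4564 kJ
  Bonds formed (products):
    C=O: 4 × 780 = 3120
    O–H: 6 × 474 = 2844
    Σ(formed) = 5964 kJ
  ΔH_1 = 4564 − 5964 = −1400 kJ
Reaction 2:
  Bonds broken (reactants):
    H–H: 3 × 450 = 1350
    N≡N: 1 × 970 = 970
    Σ(broken) = 2320 kJ
  Bonds formed (products):
    N–H: 6 × 398 = 2388
    Σ(formed) = 2388 kJ
  ΔH_2 = 2320 − 2388 = −68 kJ
ΔH_1 − ΔH_2 = −1332 kJ, so reaction 1 has the more negative ΔH; |ΔH_1 − ΔH_2| = 1332 kJ.

Reaction 1, by 1332 kJ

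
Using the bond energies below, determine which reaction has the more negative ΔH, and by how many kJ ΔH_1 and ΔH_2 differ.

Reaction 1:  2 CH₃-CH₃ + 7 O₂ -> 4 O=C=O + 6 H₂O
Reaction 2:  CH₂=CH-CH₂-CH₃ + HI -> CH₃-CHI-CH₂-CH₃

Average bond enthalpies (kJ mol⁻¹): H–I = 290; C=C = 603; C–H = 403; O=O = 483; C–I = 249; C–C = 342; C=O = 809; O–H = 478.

Reaction 1, by 3206 kJ

Reaction 1:
  Bonds broken (reactants):
    C–C: 2 × 342 = 684
    C–H: 12 × 403 = 4836
    O=O: 7 × 483 = 3381
    Σ(broken) = 8901 kJ
  Bonds formed (products):
    C=O: 8 × 809 = 6472
    O–H: 12 × 478 = 5736
    Σ(formed) = 12208 kJ
  ΔH_1 = 8901 − 12208 = −3307 kJ
Reaction 2:
  Bonds broken (reactants):
    C–C: 2 × 342 = 684
    C–H: 8 × 403 = 3224
    C=C: 1 × 603 = 603
    H–I: 1 × 290 = 290
    Σ(broken) = 4801 kJ
  Bonds formed (products):
    C–C: 3 × 342 = 1026
    C–H: 9 × 403 = 3627
    C–I: 1 × 249 = 249
    Σ(formed) = 4902 kJ
  ΔH_2 = 4801 − 4902 = −101 kJ
ΔH_1 − ΔH_2 = −3206 kJ, so reaction 1 has the more negative ΔH; |ΔH_1 − ΔH_2| = 3206 kJ.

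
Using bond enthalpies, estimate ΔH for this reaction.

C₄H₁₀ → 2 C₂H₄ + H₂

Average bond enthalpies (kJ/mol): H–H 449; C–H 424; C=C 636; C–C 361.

Bonds broken (reactants):
  C–C: 3 × 361 = 1083
  C–H: 10 × 424 = 4240
  Σ(broken) = 5323 kJ
Bonds formed (products):
  C–H: 8 × 424 = 3392
  C=C: 2 × 636 = 1272
  H–H: 1 × 449 = 449
  Σ(formed) = 5113 kJ
ΔH = Σ(broken) − Σ(formed) = 5323 − 5113 = +210 kJ

ΔH ≈ +210 kJ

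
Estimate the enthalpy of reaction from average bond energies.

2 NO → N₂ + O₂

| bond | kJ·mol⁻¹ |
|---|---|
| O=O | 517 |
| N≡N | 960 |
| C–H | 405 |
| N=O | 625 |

Bonds broken (reactants):
  N=O: 2 × 625 = 1250
  Σ(broken) = 1250 kJ
Bonds formed (products):
  N≡N: 1 × 960 = 960
  O=O: 1 × 517 = 517
  Σ(formed) = 1477 kJ
ΔH = Σ(broken) − Σ(formed) = 1250 − 1477 = −227 kJ

ΔH ≈ −227 kJ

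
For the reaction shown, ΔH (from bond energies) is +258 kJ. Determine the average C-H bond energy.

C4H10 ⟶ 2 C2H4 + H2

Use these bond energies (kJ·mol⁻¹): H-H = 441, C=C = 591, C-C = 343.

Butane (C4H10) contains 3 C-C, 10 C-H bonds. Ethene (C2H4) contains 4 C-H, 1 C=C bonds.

D(C-H) ≈ 426 kJ/mol

Let D be the C-H bond energy.
Σ(broken) = 3×343 + 10×D = 1029 + 10D
Σ(formed) = 8×D + 2×591 + 1×441 = 1623 + 8D
ΔH = Σ(broken) − Σ(formed) = (1029 + 10D) − (1623 + 8D) = −594 + 2D
Setting this equal to +258 kJ gives 2D = 852, so D = 426 kJ/mol.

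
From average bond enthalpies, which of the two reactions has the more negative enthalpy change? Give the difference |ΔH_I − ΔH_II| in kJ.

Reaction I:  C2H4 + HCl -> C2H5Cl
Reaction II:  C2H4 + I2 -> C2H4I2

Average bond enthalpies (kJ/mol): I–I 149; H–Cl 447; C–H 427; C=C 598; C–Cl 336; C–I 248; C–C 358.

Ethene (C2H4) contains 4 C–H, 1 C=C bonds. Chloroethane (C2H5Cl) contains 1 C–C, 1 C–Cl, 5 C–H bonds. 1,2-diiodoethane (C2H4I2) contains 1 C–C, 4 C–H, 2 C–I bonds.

Reaction I:
  Bonds broken (reactants):
    C–H: 4 × 427 = 1708
    C=C: 1 × 598 = 598
    H–Cl: 1 × 447 = 447
    Σ(broken) = 2753 kJ
  Bonds formed (products):
    C–C: 1 × 358 = 358
    C–Cl: 1 × 336 = 336
    C–H: 5 × 427 = 2135
    Σ(formed) = 2829 kJ
  ΔH_I = 2753 − 2829 = −76 kJ
Reaction II:
  Bonds broken (reactants):
    C–H: 4 × 427 = 1708
    C=C: 1 × 598 = 598
    I–I: 1 × 149 = 149
    Σ(broken) = 2455 kJ
  Bonds formed (products):
    C–C: 1 × 358 = 358
    C–H: 4 × 427 = 1708
    C–I: 2 × 248 = 496
    Σ(formed) = 2562 kJ
  ΔH_II = 2455 − 2562 = −107 kJ
ΔH_I − ΔH_II = +31 kJ, so reaction II has the more negative ΔH; |ΔH_I − ΔH_II| = 31 kJ.

Reaction II, by 31 kJ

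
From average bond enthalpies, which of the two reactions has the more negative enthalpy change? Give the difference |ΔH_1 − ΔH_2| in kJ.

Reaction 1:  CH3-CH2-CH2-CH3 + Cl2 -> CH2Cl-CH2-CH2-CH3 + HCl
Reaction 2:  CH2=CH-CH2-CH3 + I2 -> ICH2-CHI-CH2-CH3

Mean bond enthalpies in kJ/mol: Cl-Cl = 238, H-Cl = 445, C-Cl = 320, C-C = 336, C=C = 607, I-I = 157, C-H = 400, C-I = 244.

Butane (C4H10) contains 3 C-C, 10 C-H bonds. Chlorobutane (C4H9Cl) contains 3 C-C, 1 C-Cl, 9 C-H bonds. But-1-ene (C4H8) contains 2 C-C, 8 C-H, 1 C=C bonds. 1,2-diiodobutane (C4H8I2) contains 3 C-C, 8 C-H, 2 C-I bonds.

Reaction 1:
  Bonds broken (reactants):
    C-C: 3 × 336 = 1008
    C-H: 10 × 400 = 4000
    Cl-Cl: 1 × 238 = 238
    Σ(broken) = 5246 kJ
  Bonds formed (products):
    C-C: 3 × 336 = 1008
    C-Cl: 1 × 320 = 320
    C-H: 9 × 400 = 3600
    H-Cl: 1 × 445 = 445
    Σ(formed) = 5373 kJ
  ΔH_1 = 5246 − 5373 = −127 kJ
Reaction 2:
  Bonds broken (reactants):
    C-C: 2 × 336 = 672
    C-H: 8 × 400 = 3200
    C=C: 1 × 607 = 607
    I-I: 1 × 157 = 157
    Σ(broken) = 4636 kJ
  Bonds formed (products):
    C-C: 3 × 336 = 1008
    C-H: 8 × 400 = 3200
    C-I: 2 × 244 = 488
    Σ(formed) = 4696 kJ
  ΔH_2 = 4636 − 4696 = −60 kJ
ΔH_1 − ΔH_2 = −67 kJ, so reaction 1 has the more negative ΔH; |ΔH_1 − ΔH_2| = 67 kJ.

Reaction 1, by 67 kJ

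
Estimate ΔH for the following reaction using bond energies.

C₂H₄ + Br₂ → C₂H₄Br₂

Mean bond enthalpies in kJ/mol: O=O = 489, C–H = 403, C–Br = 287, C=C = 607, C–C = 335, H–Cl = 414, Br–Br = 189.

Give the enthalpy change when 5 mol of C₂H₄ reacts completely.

Bonds broken (reactants):
  Br–Br: 1 × 189 = 189
  C–H: 4 × 403 = 1612
  C=C: 1 × 607 = 607
  Σ(broken) = 2408 kJ
Bonds formed (products):
  C–Br: 2 × 287 = 574
  C–C: 1 × 335 = 335
  C–H: 4 × 403 = 1612
  Σ(formed) = 2521 kJ
ΔH = Σ(broken) − Σ(formed) = 2408 − 2521 = −113 kJ
For 5× the reaction as written: 5 × (−113) = −565 kJ

ΔH = −565 kJ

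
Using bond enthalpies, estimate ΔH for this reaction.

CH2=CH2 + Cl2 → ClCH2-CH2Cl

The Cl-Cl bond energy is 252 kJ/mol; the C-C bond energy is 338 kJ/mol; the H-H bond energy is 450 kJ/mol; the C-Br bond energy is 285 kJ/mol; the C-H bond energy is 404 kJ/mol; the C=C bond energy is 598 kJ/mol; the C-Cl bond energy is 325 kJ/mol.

Bonds broken (reactants):
  C-H: 4 × 404 = 1616
  C=C: 1 × 598 = 598
  Cl-Cl: 1 × 252 = 252
  Σ(broken) = 2466 kJ
Bonds formed (products):
  C-C: 1 × 338 = 338
  C-Cl: 2 × 325 = 650
  C-H: 4 × 404 = 1616
  Σ(formed) = 2604 kJ
ΔH = Σ(broken) − Σ(formed) = 2466 − 2604 = −138 kJ

ΔH ≈ −138 kJ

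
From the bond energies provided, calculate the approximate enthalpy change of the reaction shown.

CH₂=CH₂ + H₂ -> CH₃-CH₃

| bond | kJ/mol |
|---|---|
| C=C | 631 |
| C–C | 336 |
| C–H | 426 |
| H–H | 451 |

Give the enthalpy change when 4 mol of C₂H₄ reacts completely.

Bonds broken (reactants):
  C–H: 4 × 426 = 1704
  C=C: 1 × 631 = 631
  H–H: 1 × 451 = 451
  Σ(broken) = 2786 kJ
Bonds formed (products):
  C–C: 1 × 336 = 336
  C–H: 6 × 426 = 2556
  Σ(formed) = 2892 kJ
ΔH = Σ(broken) − Σ(formed) = 2786 − 2892 = −106 kJ
For 4× the reaction as written: 4 × (−106) = −424 kJ

ΔH = −424 kJ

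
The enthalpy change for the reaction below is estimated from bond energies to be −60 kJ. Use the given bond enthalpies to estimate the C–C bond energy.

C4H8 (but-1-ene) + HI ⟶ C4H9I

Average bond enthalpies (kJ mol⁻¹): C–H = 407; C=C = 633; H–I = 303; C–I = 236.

D(C–C) ≈ 353 kJ/mol

Let D be the C–C bond energy.
Σ(broken) = 2×D + 8×407 + 1×633 + 1×303 = 4192 + 2D
Σ(formed) = 3×D + 9×407 + 1×236 = 3899 + 3D
ΔH = Σ(broken) − Σ(formed) = (4192 + 2D) − (3899 + 3D) = +293 − D
Setting this equal to −60 kJ gives D = 353 kJ/mol.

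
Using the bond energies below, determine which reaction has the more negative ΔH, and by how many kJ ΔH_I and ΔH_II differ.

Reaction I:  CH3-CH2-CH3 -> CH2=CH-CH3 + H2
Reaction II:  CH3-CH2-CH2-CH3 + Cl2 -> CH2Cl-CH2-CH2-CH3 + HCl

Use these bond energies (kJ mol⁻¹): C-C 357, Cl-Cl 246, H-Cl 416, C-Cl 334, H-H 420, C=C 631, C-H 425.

Reaction I:
  Bonds broken (reactants):
    C-C: 2 × 357 = 714
    C-H: 8 × 425 = 3400
    Σ(broken) = 4114 kJ
  Bonds formed (products):
    C-C: 1 × 357 = 357
    C-H: 6 × 425 = 2550
    C=C: 1 × 631 = 631
    H-H: 1 × 420 = 420
    Σ(formed) = 3958 kJ
  ΔH_I = 4114 − 3958 = +156 kJ
Reaction II:
  Bonds broken (reactants):
    C-C: 3 × 357 = 1071
    C-H: 10 × 425 = 4250
    Cl-Cl: 1 × 246 = 246
    Σ(broken) = 5567 kJ
  Bonds formed (products):
    C-C: 3 × 357 = 1071
    C-Cl: 1 × 334 = 334
    C-H: 9 × 425 = 3825
    H-Cl: 1 × 416 = 416
    Σ(formed) = 5646 kJ
  ΔH_II = 5567 − 5646 = −79 kJ
ΔH_I − ΔH_II = +235 kJ, so reaction II has the more negative ΔH; |ΔH_I − ΔH_II| = 235 kJ.

Reaction II, by 235 kJ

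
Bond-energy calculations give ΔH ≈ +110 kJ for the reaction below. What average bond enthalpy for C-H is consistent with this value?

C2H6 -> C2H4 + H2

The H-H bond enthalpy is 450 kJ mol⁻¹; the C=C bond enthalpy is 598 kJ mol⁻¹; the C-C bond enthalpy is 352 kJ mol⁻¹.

D(C-H) ≈ 403 kJ/mol

Let D be the C-H bond energy.
Σ(broken) = 1×352 + 6×D = 352 + 6D
Σ(formed) = 4×D + 1×598 + 1×450 = 1048 + 4D
ΔH = Σ(broken) − Σ(formed) = (352 + 6D) − (1048 + 4D) = −696 + 2D
Setting this equal to +110 kJ gives 2D = 806, so D = 403 kJ/mol.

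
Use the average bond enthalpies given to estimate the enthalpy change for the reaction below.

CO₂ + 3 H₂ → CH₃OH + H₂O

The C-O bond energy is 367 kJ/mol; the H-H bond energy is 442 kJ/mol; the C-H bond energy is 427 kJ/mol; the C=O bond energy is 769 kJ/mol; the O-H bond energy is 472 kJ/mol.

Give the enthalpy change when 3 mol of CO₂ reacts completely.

Bonds broken (reactants):
  C=O: 2 × 769 = 1538
  H-H: 3 × 442 = 1326
  Σ(broken) = 2864 kJ
Bonds formed (products):
  C-H: 3 × 427 = 1281
  C-O: 1 × 367 = 367
  O-H: 3 × 472 = 1416
  Σ(formed) = 3064 kJ
ΔH = Σ(broken) − Σ(formed) = 2864 − 3064 = −200 kJ
For 3× the reaction as written: 3 × (−200) = −600 kJ

ΔH = −600 kJ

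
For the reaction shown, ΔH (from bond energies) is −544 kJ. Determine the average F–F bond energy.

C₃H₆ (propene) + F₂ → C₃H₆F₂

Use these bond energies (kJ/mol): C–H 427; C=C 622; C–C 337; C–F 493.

Let D be the F–F bond energy.
Σ(broken) = 1×337 + 6×427 + 1×622 + 1×D = 3521 + D
Σ(formed) = 2×337 + 2×493 + 6×427 = 4222
ΔH = Σ(broken) − Σ(formed) = (3521 + D) − (4222) = −701 + D
Setting this equal to −544 kJ gives D = 157 kJ/mol.

D(F–F) ≈ 157 kJ/mol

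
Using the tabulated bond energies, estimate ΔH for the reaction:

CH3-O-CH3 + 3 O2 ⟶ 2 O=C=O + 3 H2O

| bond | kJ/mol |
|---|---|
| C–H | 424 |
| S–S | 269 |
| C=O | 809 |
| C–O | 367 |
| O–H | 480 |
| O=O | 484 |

ΔH ≈ −1386 kJ

Bonds broken (reactants):
  C–H: 6 × 424 = 2544
  C–O: 2 × 367 = 734
  O=O: 3 × 484 = 1452
  Σ(broken) = 4730 kJ
Bonds formed (products):
  C=O: 4 × 809 = 3236
  O–H: 6 × 480 = 2880
  Σ(formed) = 6116 kJ
ΔH = Σ(broken) − Σ(formed) = 4730 − 6116 = −1386 kJ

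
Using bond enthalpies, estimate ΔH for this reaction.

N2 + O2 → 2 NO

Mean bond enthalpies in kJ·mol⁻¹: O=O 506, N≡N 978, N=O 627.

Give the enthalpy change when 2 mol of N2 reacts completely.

ΔH = +460 kJ

Bonds broken (reactants):
  N≡N: 1 × 978 = 978
  O=O: 1 × 506 = 506
  Σ(broken) = 1484 kJ
Bonds formed (products):
  N=O: 2 × 627 = 1254
  Σ(formed) = 1254 kJ
ΔH = Σ(broken) − Σ(formed) = 1484 − 1254 = +230 kJ
For 2× the reaction as written: 2 × (+230) = +460 kJ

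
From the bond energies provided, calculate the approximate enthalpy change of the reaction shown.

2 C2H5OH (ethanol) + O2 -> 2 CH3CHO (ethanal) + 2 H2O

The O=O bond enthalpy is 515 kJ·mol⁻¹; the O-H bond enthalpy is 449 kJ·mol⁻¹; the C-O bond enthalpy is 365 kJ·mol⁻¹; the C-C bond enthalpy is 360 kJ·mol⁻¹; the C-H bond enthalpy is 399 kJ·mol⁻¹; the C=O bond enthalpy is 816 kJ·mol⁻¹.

ΔH ≈ −487 kJ

Bonds broken (reactants):
  C-C: 2 × 360 = 720
  C-H: 10 × 399 = 3990
  C-O: 2 × 365 = 730
  O-H: 2 × 449 = 898
  O=O: 1 × 515 = 515
  Σ(broken) = 6853 kJ
Bonds formed (products):
  C-C: 2 × 360 = 720
  C-H: 8 × 399 = 3192
  C=O: 2 × 816 = 1632
  O-H: 4 × 449 = 1796
  Σ(formed) = 7340 kJ
ΔH = Σ(broken) − Σ(formed) = 6853 − 7340 = −487 kJ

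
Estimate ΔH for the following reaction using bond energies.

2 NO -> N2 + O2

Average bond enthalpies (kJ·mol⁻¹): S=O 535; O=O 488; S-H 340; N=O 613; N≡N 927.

Bonds broken (reactants):
  N=O: 2 × 613 = 1226
  Σ(broken) = 1226 kJ
Bonds formed (products):
  N≡N: 1 × 927 = 927
  O=O: 1 × 488 = 488
  Σ(formed) = 1415 kJ
ΔH = Σ(broken) − Σ(formed) = 1226 − 1415 = −189 kJ

ΔH ≈ −189 kJ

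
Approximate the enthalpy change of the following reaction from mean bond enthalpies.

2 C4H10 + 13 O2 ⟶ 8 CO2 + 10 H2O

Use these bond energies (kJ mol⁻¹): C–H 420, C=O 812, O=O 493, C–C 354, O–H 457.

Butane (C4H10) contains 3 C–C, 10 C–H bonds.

ΔH ≈ −5199 kJ

Bonds broken (reactants):
  C–C: 6 × 354 = 2124
  C–H: 20 × 420 = 8400
  O=O: 13 × 493 = 6409
  Σ(broken) = 16933 kJ
Bonds formed (products):
  C=O: 16 × 812 = 12992
  O–H: 20 × 457 = 9140
  Σ(formed) = 22132 kJ
ΔH = Σ(broken) − Σ(formed) = 16933 − 22132 = −5199 kJ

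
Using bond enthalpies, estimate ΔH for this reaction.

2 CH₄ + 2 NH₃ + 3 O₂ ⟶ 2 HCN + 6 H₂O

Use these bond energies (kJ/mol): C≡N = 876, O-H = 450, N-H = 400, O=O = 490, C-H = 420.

ΔH ≈ −762 kJ

Bonds broken (reactants):
  C-H: 8 × 420 = 3360
  N-H: 6 × 400 = 2400
  O=O: 3 × 490 = 1470
  Σ(broken) = 7230 kJ
Bonds formed (products):
  C≡N: 2 × 876 = 1752
  C-H: 2 × 420 = 840
  O-H: 12 × 450 = 5400
  Σ(formed) = 7992 kJ
ΔH = Σ(broken) − Σ(formed) = 7230 − 7992 = −762 kJ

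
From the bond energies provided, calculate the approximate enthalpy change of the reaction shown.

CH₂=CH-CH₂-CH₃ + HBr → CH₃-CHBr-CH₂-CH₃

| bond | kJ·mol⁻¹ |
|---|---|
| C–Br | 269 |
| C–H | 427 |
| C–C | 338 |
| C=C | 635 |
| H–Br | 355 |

Bonds broken (reactants):
  C–C: 2 × 338 = 676
  C–H: 8 × 427 = 3416
  C=C: 1 × 635 = 635
  H–Br: 1 × 355 = 355
  Σ(broken) = 5082 kJ
Bonds formed (products):
  C–Br: 1 × 269 = 269
  C–C: 3 × 338 = 1014
  C–H: 9 × 427 = 3843
  Σ(formed) = 5126 kJ
ΔH = Σ(broken) − Σ(formed) = 5082 − 5126 = −44 kJ

ΔH ≈ −44 kJ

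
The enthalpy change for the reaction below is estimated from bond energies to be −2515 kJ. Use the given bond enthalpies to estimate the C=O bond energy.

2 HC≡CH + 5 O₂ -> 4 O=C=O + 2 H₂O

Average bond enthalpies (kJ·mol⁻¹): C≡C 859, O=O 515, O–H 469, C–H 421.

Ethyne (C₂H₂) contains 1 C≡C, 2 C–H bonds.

Let D be the C=O bond energy.
Σ(broken) = 2×859 + 4×421 + 5×515 = 5977
Σ(formed) = 8×D + 4×469 = 1876 + 8D
ΔH = Σ(broken) − Σ(formed) = (5977) − (1876 + 8D) = +4101 − 8D
Setting this equal to −2515 kJ gives 8D = 6616, so D = 827 kJ/mol.

D(C=O) ≈ 827 kJ/mol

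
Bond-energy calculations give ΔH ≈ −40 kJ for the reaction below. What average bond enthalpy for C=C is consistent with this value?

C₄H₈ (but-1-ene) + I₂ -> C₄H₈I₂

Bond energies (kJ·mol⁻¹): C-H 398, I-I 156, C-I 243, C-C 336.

Let D be the C=C bond energy.
Σ(broken) = 2×336 + 8×398 + 1×D + 1×156 = 4012 + D
Σ(formed) = 3×336 + 8×398 + 2×243 = 4678
ΔH = Σ(broken) − Σ(formed) = (4012 + D) − (4678) = −666 + D
Setting this equal to −40 kJ gives D = 626 kJ/mol.

D(C=C) ≈ 626 kJ/mol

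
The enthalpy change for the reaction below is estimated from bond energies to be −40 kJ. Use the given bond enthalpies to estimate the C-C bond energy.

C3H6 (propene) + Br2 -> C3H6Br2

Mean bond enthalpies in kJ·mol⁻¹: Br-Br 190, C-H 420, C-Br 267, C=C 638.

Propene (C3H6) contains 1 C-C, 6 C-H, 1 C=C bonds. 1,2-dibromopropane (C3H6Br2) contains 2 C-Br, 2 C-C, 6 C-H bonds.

D(C-C) ≈ 334 kJ/mol

Let D be the C-C bond energy.
Σ(broken) = 1×190 + 1×D + 6×420 + 1×638 = 3348 + D
Σ(formed) = 2×267 + 2×D + 6×420 = 3054 + 2D
ΔH = Σ(broken) − Σ(formed) = (3348 + D) − (3054 + 2D) = +294 − D
Setting this equal to −40 kJ gives D = 334 kJ/mol.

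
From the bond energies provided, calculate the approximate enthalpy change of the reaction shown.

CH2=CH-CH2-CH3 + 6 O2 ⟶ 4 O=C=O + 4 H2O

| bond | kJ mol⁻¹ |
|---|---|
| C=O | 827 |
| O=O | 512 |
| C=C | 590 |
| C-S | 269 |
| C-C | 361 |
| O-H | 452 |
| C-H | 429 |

ΔH ≈ −2416 kJ

Bonds broken (reactants):
  C-C: 2 × 361 = 722
  C-H: 8 × 429 = 3432
  C=C: 1 × 590 = 590
  O=O: 6 × 512 = 3072
  Σ(broken) = 7816 kJ
Bonds formed (products):
  C=O: 8 × 827 = 6616
  O-H: 8 × 452 = 3616
  Σ(formed) = 10232 kJ
ΔH = Σ(broken) − Σ(formed) = 7816 − 10232 = −2416 kJ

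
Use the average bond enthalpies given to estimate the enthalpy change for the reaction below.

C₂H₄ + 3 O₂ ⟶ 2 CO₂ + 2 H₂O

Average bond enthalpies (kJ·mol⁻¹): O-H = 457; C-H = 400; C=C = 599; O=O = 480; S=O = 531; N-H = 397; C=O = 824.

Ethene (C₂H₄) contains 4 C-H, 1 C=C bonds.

Bonds broken (reactants):
  C-H: 4 × 400 = 1600
  C=C: 1 × 599 = 599
  O=O: 3 × 480 = 1440
  Σ(broken) = 3639 kJ
Bonds formed (products):
  C=O: 4 × 824 = 3296
  O-H: 4 × 457 = 1828
  Σ(formed) = 5124 kJ
ΔH = Σ(broken) − Σ(formed) = 3639 − 5124 = −1485 kJ

ΔH ≈ −1485 kJ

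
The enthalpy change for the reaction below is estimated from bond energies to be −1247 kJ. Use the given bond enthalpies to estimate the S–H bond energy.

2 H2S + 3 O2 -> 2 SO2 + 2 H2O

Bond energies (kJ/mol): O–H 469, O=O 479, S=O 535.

Let D be the S–H bond energy.
Σ(broken) = 3×479 + 4×D = 1437 + 4D
Σ(formed) = 4×469 + 4×535 = 4016
ΔH = Σ(broken) − Σ(formed) = (1437 + 4D) − (4016) = −2579 + 4D
Setting this equal to −1247 kJ gives 4D = 1332, so D = 333 kJ/mol.

D(S–H) ≈ 333 kJ/mol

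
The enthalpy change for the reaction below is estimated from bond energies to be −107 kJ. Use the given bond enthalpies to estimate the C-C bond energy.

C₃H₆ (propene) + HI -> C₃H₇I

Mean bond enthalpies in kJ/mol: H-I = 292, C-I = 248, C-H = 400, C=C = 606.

D(C-C) ≈ 357 kJ/mol

Let D be the C-C bond energy.
Σ(broken) = 1×D + 6×400 + 1×606 + 1×292 = 3298 + D
Σ(formed) = 2×D + 7×400 + 1×248 = 3048 + 2D
ΔH = Σ(broken) − Σ(formed) = (3298 + D) − (3048 + 2D) = +250 − D
Setting this equal to −107 kJ gives D = 357 kJ/mol.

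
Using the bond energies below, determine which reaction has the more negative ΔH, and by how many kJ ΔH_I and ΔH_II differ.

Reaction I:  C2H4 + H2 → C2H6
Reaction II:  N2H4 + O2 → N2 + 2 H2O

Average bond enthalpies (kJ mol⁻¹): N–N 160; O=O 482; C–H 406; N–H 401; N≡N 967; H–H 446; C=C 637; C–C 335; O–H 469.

Reaction I:
  Bonds broken (reactants):
    C–H: 4 × 406 = 1624
    C=C: 1 × 637 = 637
    H–H: 1 × 446 = 446
    Σ(broken) = 2707 kJ
  Bonds formed (products):
    C–C: 1 × 335 = 335
    C–H: 6 × 406 = 2436
    Σ(formed) = 2771 kJ
  ΔH_I = 2707 − 2771 = −64 kJ
Reaction II:
  Bonds broken (reactants):
    N–H: 4 × 401 = 1604
    N–N: 1 × 160 = 160
    O=O: 1 × 482 = 482
    Σ(broken) = 2246 kJ
  Bonds formed (products):
    N≡N: 1 × 967 = 967
    O–H: 4 × 469 = 1876
    Σ(formed) = 2843 kJ
  ΔH_II = 2246 − 2843 = −597 kJ
ΔH_I − ΔH_II = +533 kJ, so reaction II has the more negative ΔH; |ΔH_I − ΔH_II| = 533 kJ.

Reaction II, by 533 kJ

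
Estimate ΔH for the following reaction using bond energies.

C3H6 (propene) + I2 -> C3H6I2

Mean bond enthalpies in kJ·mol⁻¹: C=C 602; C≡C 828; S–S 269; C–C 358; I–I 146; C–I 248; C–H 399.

Bonds broken (reactants):
  C–C: 1 × 358 = 358
  C–H: 6 × 399 = 2394
  C=C: 1 × 602 = 602
  I–I: 1 × 146 = 146
  Σ(broken) = 3500 kJ
Bonds formed (products):
  C–C: 2 × 358 = 716
  C–H: 6 × 399 = 2394
  C–I: 2 × 248 = 496
  Σ(formed) = 3606 kJ
ΔH = Σ(broken) − Σ(formed) = 3500 − 3606 = −106 kJ

ΔH ≈ −106 kJ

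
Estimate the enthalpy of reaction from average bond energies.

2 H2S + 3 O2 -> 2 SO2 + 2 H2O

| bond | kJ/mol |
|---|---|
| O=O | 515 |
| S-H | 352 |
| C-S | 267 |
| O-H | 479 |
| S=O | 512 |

ΔH ≈ −1011 kJ

Bonds broken (reactants):
  O=O: 3 × 515 = 1545
  S-H: 4 × 352 = 1408
  Σ(broken) = 2953 kJ
Bonds formed (products):
  O-H: 4 × 479 = 1916
  S=O: 4 × 512 = 2048
  Σ(formed) = 3964 kJ
ΔH = Σ(broken) − Σ(formed) = 2953 − 3964 = −1011 kJ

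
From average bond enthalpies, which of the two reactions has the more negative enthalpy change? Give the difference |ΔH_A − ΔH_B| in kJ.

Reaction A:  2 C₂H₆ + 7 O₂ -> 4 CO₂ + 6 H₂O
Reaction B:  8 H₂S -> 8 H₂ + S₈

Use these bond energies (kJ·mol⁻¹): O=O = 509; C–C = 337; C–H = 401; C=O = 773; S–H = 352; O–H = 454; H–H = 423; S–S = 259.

Reaction A, by 2759 kJ

Reaction A:
  Bonds broken (reactants):
    C–C: 2 × 337 = 674
    C–H: 12 × 401 = 4812
    O=O: 7 × 509 = 3563
    Σ(broken) = 9049 kJ
  Bonds formed (products):
    C=O: 8 × 773 = 6184
    O–H: 12 × 454 = 5448
    Σ(formed) = 11632 kJ
  ΔH_A = 9049 − 11632 = −2583 kJ
Reaction B:
  Bonds broken (reactants):
    S–H: 16 × 352 = 5632
    Σ(broken) = 5632 kJ
  Bonds formed (products):
    H–H: 8 × 423 = 3384
    S–S: 8 × 259 = 2072
    Σ(formed) = 5456 kJ
  ΔH_B = 5632 − 5456 = +176 kJ
ΔH_A − ΔH_B = −2759 kJ, so reaction A has the more negative ΔH; |ΔH_A − ΔH_B| = 2759 kJ.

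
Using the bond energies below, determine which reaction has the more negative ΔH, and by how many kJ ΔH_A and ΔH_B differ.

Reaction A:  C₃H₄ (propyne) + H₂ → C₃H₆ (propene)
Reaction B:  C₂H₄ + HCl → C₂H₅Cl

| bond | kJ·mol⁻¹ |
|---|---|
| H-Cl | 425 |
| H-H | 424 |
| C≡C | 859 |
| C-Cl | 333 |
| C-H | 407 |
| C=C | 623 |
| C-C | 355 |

Reaction A:
  Bonds broken (reactants):
    C≡C: 1 × 859 = 859
    C-C: 1 × 355 = 355
    C-H: 4 × 407 = 1628
    H-H: 1 × 424 = 424
    Σ(broken) = 3266 kJ
  Bonds formed (products):
    C-C: 1 × 355 = 355
    C-H: 6 × 407 = 2442
    C=C: 1 × 623 = 623
    Σ(formed) = 3420 kJ
  ΔH_A = 3266 − 3420 = −154 kJ
Reaction B:
  Bonds broken (reactants):
    C-H: 4 × 407 = 1628
    C=C: 1 × 623 = 623
    H-Cl: 1 × 425 = 425
    Σ(broken) = 2676 kJ
  Bonds formed (products):
    C-C: 1 × 355 = 355
    C-Cl: 1 × 333 = 333
    C-H: 5 × 407 = 2035
    Σ(formed) = 2723 kJ
  ΔH_B = 2676 − 2723 = −47 kJ
ΔH_A − ΔH_B = −107 kJ, so reaction A has the more negative ΔH; |ΔH_A − ΔH_B| = 107 kJ.

Reaction A, by 107 kJ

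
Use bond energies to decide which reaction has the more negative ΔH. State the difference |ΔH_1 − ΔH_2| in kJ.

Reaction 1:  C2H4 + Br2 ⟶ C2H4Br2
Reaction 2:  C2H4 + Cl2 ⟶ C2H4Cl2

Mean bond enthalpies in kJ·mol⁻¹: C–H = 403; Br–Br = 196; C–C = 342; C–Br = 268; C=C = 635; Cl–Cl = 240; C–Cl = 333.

Reaction 1:
  Bonds broken (reactants):
    Br–Br: 1 × 196 = 196
    C–H: 4 × 403 = 1612
    C=C: 1 × 635 = 635
    Σ(broken) = 2443 kJ
  Bonds formed (products):
    C–Br: 2 × 268 = 536
    C–C: 1 × 342 = 342
    C–H: 4 × 403 = 1612
    Σ(formed) = 2490 kJ
  ΔH_1 = 2443 − 2490 = −47 kJ
Reaction 2:
  Bonds broken (reactants):
    C–H: 4 × 403 = 1612
    C=C: 1 × 635 = 635
    Cl–Cl: 1 × 240 = 240
    Σ(broken) = 2487 kJ
  Bonds formed (products):
    C–C: 1 × 342 = 342
    C–Cl: 2 × 333 = 666
    C–H: 4 × 403 = 1612
    Σ(formed) = 2620 kJ
  ΔH_2 = 2487 − 2620 = −133 kJ
ΔH_1 − ΔH_2 = +86 kJ, so reaction 2 has the more negative ΔH; |ΔH_1 − ΔH_2| = 86 kJ.

Reaction 2, by 86 kJ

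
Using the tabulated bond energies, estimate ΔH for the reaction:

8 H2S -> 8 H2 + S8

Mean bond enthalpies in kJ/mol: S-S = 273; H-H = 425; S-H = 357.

Bonds broken (reactants):
  S-H: 16 × 357 = 5712
  Σ(broken) = 5712 kJ
Bonds formed (products):
  H-H: 8 × 425 = 3400
  S-S: 8 × 273 = 2184
  Σ(formed) = 5584 kJ
ΔH = Σ(broken) − Σ(formed) = 5712 − 5584 = +128 kJ

ΔH ≈ +128 kJ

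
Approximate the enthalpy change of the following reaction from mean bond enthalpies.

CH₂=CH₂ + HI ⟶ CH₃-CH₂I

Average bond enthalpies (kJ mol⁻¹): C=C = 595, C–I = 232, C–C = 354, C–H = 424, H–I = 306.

Bonds broken (reactants):
  C–H: 4 × 424 = 1696
  C=C: 1 × 595 = 595
  H–I: 1 × 306 = 306
  Σ(broken) = 2597 kJ
Bonds formed (products):
  C–C: 1 × 354 = 354
  C–H: 5 × 424 = 2120
  C–I: 1 × 232 = 232
  Σ(formed) = 2706 kJ
ΔH = Σ(broken) − Σ(formed) = 2597 − 2706 = −109 kJ

ΔH ≈ −109 kJ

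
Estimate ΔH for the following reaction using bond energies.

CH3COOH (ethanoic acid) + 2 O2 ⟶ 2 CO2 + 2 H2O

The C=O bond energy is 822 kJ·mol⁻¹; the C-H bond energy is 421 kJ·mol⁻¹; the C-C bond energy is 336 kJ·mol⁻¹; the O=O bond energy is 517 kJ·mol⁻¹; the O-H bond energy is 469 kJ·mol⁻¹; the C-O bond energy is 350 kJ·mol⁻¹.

Bonds broken (reactants):
  C-C: 1 × 336 = 336
  C-H: 3 × 421 = 1263
  C-O: 1 × 350 = 350
  C=O: 1 × 822 = 822
  O-H: 1 × 469 = 469
  O=O: 2 × 517 = 1034
  Σ(broken) = 4274 kJ
Bonds formed (products):
  C=O: 4 × 822 = 3288
  O-H: 4 × 469 = 1876
  Σ(formed) = 5164 kJ
ΔH = Σ(broken) − Σ(formed) = 4274 − 5164 = −890 kJ

ΔH ≈ −890 kJ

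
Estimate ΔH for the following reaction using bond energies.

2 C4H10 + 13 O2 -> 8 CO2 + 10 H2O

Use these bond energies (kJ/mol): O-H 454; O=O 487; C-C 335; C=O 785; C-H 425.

Bonds broken (reactants):
  C-C: 6 × 335 = 2010
  C-H: 20 × 425 = 8500
  O=O: 13 × 487 = 6331
  Σ(broken) = 16841 kJ
Bonds formed (products):
  C=O: 16 × 785 = 12560
  O-H: 20 × 454 = 9080
  Σ(formed) = 21640 kJ
ΔH = Σ(broken) − Σ(formed) = 16841 − 21640 = −4799 kJ

ΔH ≈ −4799 kJ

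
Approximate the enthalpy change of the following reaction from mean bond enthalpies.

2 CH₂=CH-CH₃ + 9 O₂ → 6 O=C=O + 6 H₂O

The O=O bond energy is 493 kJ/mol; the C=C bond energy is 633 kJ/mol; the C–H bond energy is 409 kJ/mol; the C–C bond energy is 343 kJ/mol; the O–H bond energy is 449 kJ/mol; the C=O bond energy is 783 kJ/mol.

ΔH ≈ −3487 kJ

Bonds broken (reactants):
  C–C: 2 × 343 = 686
  C–H: 12 × 409 = 4908
  C=C: 2 × 633 = 1266
  O=O: 9 × 493 = 4437
  Σ(broken) = 11297 kJ
Bonds formed (products):
  C=O: 12 × 783 = 9396
  O–H: 12 × 449 = 5388
  Σ(formed) = 14784 kJ
ΔH = Σ(broken) − Σ(formed) = 11297 − 14784 = −3487 kJ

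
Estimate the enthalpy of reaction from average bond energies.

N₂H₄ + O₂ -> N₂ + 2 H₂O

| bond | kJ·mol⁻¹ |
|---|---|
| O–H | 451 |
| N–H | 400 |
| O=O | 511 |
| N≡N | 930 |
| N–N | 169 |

ΔH ≈ −454 kJ

Bonds broken (reactants):
  N–H: 4 × 400 = 1600
  N–N: 1 × 169 = 169
  O=O: 1 × 511 = 511
  Σ(broken) = 2280 kJ
Bonds formed (products):
  N≡N: 1 × 930 = 930
  O–H: 4 × 451 = 1804
  Σ(formed) = 2734 kJ
ΔH = Σ(broken) − Σ(formed) = 2280 − 2734 = −454 kJ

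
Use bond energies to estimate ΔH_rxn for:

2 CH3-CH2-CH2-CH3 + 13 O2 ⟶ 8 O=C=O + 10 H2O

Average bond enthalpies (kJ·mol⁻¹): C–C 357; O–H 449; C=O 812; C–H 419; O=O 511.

Bonds broken (reactants):
  C–C: 6 × 357 = 2142
  C–H: 20 × 419 = 8380
  O=O: 13 × 511 = 6643
  Σ(broken) = 17165 kJ
Bonds formed (products):
  C=O: 16 × 812 = 12992
  O–H: 20 × 449 = 8980
  Σ(formed) = 21972 kJ
ΔH = Σ(broken) − Σ(formed) = 17165 − 21972 = −4807 kJ

ΔH ≈ −4807 kJ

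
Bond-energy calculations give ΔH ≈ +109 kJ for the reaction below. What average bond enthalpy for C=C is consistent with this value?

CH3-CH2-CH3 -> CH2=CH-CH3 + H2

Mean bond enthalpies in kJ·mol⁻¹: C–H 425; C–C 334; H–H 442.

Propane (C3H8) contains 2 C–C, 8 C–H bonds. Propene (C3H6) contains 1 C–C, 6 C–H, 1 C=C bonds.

D(C=C) ≈ 633 kJ/mol

Let D be the C=C bond energy.
Σ(broken) = 2×334 + 8×425 = 4068
Σ(formed) = 1×334 + 6×425 + 1×D + 1×442 = 3326 + D
ΔH = Σ(broken) − Σ(formed) = (4068) − (3326 + D) = +742 − D
Setting this equal to +109 kJ gives D = 633 kJ/mol.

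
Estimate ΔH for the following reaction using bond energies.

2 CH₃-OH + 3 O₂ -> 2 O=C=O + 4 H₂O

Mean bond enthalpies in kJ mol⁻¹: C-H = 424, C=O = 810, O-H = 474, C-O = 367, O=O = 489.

Bonds broken (reactants):
  C-H: 6 × 424 = 2544
  C-O: 2 × 367 = 734
  O-H: 2 × 474 = 948
  O=O: 3 × 489 = 1467
  Σ(broken) = 5693 kJ
Bonds formed (products):
  C=O: 4 × 810 = 3240
  O-H: 8 × 474 = 3792
  Σ(formed) = 7032 kJ
ΔH = Σ(broken) − Σ(formed) = 5693 − 7032 = −1339 kJ

ΔH ≈ −1339 kJ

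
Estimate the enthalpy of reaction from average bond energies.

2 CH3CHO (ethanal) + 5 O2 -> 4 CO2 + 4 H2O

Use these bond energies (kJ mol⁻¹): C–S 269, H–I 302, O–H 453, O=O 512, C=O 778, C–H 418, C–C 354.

Bonds broken (reactants):
  C–C: 2 × 354 = 708
  C–H: 8 × 418 = 3344
  C=O: 2 × 778 = 1556
  O=O: 5 × 512 = 2560
  Σ(broken) = 8168 kJ
Bonds formed (products):
  C=O: 8 × 778 = 6224
  O–H: 8 × 453 = 3624
  Σ(formed) = 9848 kJ
ΔH = Σ(broken) − Σ(formed) = 8168 − 9848 = −1680 kJ

ΔH ≈ −1680 kJ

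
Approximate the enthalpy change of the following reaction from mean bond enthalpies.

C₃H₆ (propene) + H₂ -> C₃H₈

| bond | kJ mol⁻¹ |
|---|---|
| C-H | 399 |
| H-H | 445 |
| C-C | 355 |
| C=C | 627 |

ΔH ≈ −81 kJ

Bonds broken (reactants):
  C-C: 1 × 355 = 355
  C-H: 6 × 399 = 2394
  C=C: 1 × 627 = 627
  H-H: 1 × 445 = 445
  Σ(broken) = 3821 kJ
Bonds formed (products):
  C-C: 2 × 355 = 710
  C-H: 8 × 399 = 3192
  Σ(formed) = 3902 kJ
ΔH = Σ(broken) − Σ(formed) = 3821 − 3902 = −81 kJ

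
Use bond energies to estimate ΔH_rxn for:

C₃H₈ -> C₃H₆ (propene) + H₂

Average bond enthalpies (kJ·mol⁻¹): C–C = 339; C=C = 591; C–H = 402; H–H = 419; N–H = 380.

ΔH ≈ +133 kJ

Bonds broken (reactants):
  C–C: 2 × 339 = 678
  C–H: 8 × 402 = 3216
  Σ(broken) = 3894 kJ
Bonds formed (products):
  C–C: 1 × 339 = 339
  C–H: 6 × 402 = 2412
  C=C: 1 × 591 = 591
  H–H: 1 × 419 = 419
  Σ(formed) = 3761 kJ
ΔH = Σ(broken) − Σ(formed) = 3894 − 3761 = +133 kJ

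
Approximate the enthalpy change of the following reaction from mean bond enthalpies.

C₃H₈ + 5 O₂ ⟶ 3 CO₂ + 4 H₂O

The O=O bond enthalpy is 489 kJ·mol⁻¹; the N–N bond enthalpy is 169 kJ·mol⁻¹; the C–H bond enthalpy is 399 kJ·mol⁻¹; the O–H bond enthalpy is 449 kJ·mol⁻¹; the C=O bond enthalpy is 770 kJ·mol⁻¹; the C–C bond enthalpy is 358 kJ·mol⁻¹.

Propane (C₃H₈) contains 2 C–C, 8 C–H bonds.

Bonds broken (reactants):
  C–C: 2 × 358 = 716
  C–H: 8 × 399 = 3192
  O=O: 5 × 489 = 2445
  Σ(broken) = 6353 kJ
Bonds formed (products):
  C=O: 6 × 770 = 4620
  O–H: 8 × 449 = 3592
  Σ(formed) = 8212 kJ
ΔH = Σ(broken) − Σ(formed) = 6353 − 8212 = −1859 kJ

ΔH ≈ −1859 kJ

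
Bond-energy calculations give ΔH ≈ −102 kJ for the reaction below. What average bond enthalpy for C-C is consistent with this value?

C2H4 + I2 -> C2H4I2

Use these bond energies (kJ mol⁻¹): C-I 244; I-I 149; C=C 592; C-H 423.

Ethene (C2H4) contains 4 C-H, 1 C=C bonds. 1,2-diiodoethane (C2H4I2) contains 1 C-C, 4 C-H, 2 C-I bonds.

D(C-C) ≈ 355 kJ/mol

Let D be the C-C bond energy.
Σ(broken) = 4×423 + 1×592 + 1×149 = 2433
Σ(formed) = 1×D + 4×423 + 2×244 = 2180 + D
ΔH = Σ(broken) − Σ(formed) = (2433) − (2180 + D) = +253 − D
Setting this equal to −102 kJ gives D = 355 kJ/mol.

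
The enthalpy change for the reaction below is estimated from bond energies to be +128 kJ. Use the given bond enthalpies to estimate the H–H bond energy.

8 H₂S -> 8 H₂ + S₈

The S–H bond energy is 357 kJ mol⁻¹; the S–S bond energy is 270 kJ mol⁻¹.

Let D be the H–H bond energy.
Σ(broken) = 16×357 = 5712
Σ(formed) = 8×D + 8×270 = 2160 + 8D
ΔH = Σ(broken) − Σ(formed) = (5712) − (2160 + 8D) = +3552 − 8D
Setting this equal to +128 kJ gives 8D = 3424, so D = 428 kJ/mol.

D(H–H) ≈ 428 kJ/mol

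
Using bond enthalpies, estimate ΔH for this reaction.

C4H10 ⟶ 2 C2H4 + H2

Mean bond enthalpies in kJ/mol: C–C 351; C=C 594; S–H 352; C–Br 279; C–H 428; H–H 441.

Bonds broken (reactants):
  C–C: 3 × 351 = 1053
  C–H: 10 × 428 = 4280
  Σ(broken) = 5333 kJ
Bonds formed (products):
  C–H: 8 × 428 = 3424
  C=C: 2 × 594 = 1188
  H–H: 1 × 441 = 441
  Σ(formed) = 5053 kJ
ΔH = Σ(broken) − Σ(formed) = 5333 − 5053 = +280 kJ

ΔH ≈ +280 kJ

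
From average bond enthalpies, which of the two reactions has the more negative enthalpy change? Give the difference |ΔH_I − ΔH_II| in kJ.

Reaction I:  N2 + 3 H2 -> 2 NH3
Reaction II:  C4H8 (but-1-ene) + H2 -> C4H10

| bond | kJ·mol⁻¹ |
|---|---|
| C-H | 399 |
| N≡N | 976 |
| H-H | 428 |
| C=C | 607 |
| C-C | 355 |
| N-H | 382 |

Reaction I:
  Bonds broken (reactants):
    H-H: 3 × 428 = 1284
    N≡N: 1 × 976 = 976
    Σ(broken) = 2260 kJ
  Bonds formed (products):
    N-H: 6 × 382 = 2292
    Σ(formed) = 2292 kJ
  ΔH_I = 2260 − 2292 = −32 kJ
Reaction II:
  Bonds broken (reactants):
    C-C: 2 × 355 = 710
    C-H: 8 × 399 = 3192
    C=C: 1 × 607 = 607
    H-H: 1 × 428 = 428
    Σ(broken) = 4937 kJ
  Bonds formed (products):
    C-C: 3 × 355 = 1065
    C-H: 10 × 399 = 3990
    Σ(formed) = 5055 kJ
  ΔH_II = 4937 − 5055 = −118 kJ
ΔH_I − ΔH_II = +86 kJ, so reaction II has the more negative ΔH; |ΔH_I − ΔH_II| = 86 kJ.

Reaction II, by 86 kJ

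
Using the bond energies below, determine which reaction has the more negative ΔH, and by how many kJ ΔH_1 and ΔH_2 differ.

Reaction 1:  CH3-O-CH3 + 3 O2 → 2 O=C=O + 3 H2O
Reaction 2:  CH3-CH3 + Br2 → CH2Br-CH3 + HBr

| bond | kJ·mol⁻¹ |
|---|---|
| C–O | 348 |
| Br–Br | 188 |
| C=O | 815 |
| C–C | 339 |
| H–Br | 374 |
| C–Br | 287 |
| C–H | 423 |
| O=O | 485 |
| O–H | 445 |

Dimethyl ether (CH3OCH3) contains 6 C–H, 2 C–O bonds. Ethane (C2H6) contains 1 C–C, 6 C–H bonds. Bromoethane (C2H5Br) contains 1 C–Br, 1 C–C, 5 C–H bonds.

Reaction 1:
  Bonds broken (reactants):
    C–H: 6 × 423 = 2538
    C–O: 2 × 348 = 696
    O=O: 3 × 485 = 1455
    Σ(broken) = 4689 kJ
  Bonds formed (products):
    C=O: 4 × 815 = 3260
    O–H: 6 × 445 = 2670
    Σ(formed) = 5930 kJ
  ΔH_1 = 4689 − 5930 = −1241 kJ
Reaction 2:
  Bonds broken (reactants):
    Br–Br: 1 × 188 = 188
    C–C: 1 × 339 = 339
    C–H: 6 × 423 = 2538
    Σ(broken) = 3065 kJ
  Bonds formed (products):
    C–Br: 1 × 287 = 287
    C–C: 1 × 339 = 339
    C–H: 5 × 423 = 2115
    H–Br: 1 × 374 = 374
    Σ(formed) = 3115 kJ
  ΔH_2 = 3065 − 3115 = −50 kJ
ΔH_1 − ΔH_2 = −1191 kJ, so reaction 1 has the more negative ΔH; |ΔH_1 − ΔH_2| = 1191 kJ.

Reaction 1, by 1191 kJ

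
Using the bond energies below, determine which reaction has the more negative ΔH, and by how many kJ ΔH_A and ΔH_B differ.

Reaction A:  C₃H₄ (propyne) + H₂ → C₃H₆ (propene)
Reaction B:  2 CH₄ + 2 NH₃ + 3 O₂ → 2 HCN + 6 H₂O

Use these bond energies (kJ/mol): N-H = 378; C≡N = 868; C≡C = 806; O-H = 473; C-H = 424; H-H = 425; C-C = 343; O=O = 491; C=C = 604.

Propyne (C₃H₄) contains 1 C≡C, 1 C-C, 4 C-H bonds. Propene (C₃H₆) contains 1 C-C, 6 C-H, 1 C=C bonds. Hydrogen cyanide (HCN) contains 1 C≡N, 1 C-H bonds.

Reaction A:
  Bonds broken (reactants):
    C≡C: 1 × 806 = 806
    C-C: 1 × 343 = 343
    C-H: 4 × 424 = 1696
    H-H: 1 × 425 = 425
    Σ(broken) = 3270 kJ
  Bonds formed (products):
    C-C: 1 × 343 = 343
    C-H: 6 × 424 = 2544
    C=C: 1 × 604 = 604
    Σ(formed) = 3491 kJ
  ΔH_A = 3270 − 3491 = −221 kJ
Reaction B:
  Bonds broken (reactants):
    C-H: 8 × 424 = 3392
    N-H: 6 × 378 = 2268
    O=O: 3 × 491 = 1473
    Σ(broken) = 7133 kJ
  Bonds formed (products):
    C≡N: 2 × 868 = 1736
    C-H: 2 × 424 = 848
    O-H: 12 × 473 = 5676
    Σ(formed) = 8260 kJ
  ΔH_B = 7133 − 8260 = −1127 kJ
ΔH_A − ΔH_B = +906 kJ, so reaction B has the more negative ΔH; |ΔH_A − ΔH_B| = 906 kJ.

Reaction B, by 906 kJ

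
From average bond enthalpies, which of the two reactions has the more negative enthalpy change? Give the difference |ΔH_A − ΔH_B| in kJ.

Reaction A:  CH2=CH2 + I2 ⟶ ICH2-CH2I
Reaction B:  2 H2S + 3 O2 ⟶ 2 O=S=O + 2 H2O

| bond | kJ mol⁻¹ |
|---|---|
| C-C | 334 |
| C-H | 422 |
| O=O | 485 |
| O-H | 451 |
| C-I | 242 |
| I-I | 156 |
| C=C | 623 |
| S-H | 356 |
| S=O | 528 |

Reaction B, by 998 kJ

Reaction A:
  Bonds broken (reactants):
    C-H: 4 × 422 = 1688
    C=C: 1 × 623 = 623
    I-I: 1 × 156 = 156
    Σ(broken) = 2467 kJ
  Bonds formed (products):
    C-C: 1 × 334 = 334
    C-H: 4 × 422 = 1688
    C-I: 2 × 242 = 484
    Σ(formed) = 2506 kJ
  ΔH_A = 2467 − 2506 = −39 kJ
Reaction B:
  Bonds broken (reactants):
    O=O: 3 × 485 = 1455
    S-H: 4 × 356 = 1424
    Σ(broken) = 2879 kJ
  Bonds formed (products):
    O-H: 4 × 451 = 1804
    S=O: 4 × 528 = 2112
    Σ(formed) = 3916 kJ
  ΔH_B = 2879 − 3916 = −1037 kJ
ΔH_A − ΔH_B = +998 kJ, so reaction B has the more negative ΔH; |ΔH_A − ΔH_B| = 998 kJ.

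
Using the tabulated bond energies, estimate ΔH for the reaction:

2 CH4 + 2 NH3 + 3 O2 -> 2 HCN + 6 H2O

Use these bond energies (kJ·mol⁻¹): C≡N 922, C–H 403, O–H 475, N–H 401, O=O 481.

Bonds broken (reactants):
  C–H: 8 × 403 = 3224
  N–H: 6 × 401 = 2406
  O=O: 3 × 481 = 1443
  Σ(broken) = 7073 kJ
Bonds formed (products):
  C≡N: 2 × 922 = 1844
  C–H: 2 × 403 = 806
  O–H: 12 × 475 = 5700
  Σ(formed) = 8350 kJ
ΔH = Σ(broken) − Σ(formed) = 7073 − 8350 = −1277 kJ

ΔH ≈ −1277 kJ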